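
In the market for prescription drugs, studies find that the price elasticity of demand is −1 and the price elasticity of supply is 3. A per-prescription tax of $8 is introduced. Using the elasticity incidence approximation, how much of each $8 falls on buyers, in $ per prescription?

Buyers bear ≈ $6 per prescription.

Incidence ratio: buyers' share ≈ εs / (εs + |εd|) = 3 / (3 + 1) = 0.75.
So buyers bear ≈ 0.75 × $8 = $6; producers bear $2.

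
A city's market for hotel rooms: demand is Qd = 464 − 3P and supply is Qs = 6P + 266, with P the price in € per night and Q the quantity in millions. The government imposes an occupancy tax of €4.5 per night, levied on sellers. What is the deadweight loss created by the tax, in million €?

Before the tax: set 464 − 3P = 6P + 266 → P* = €22, Q* = 398.
With the tax collected from sellers, supply shifts: Qs = 6(P − 4.5) + 266.
New equilibrium: consumers pay €25, sellers receive €20.5, Q = 389. (Wedge: Pb − Ps = 4.5.)
Quantity falls by |ΔQ| = |398 − 389| = 9.
DWL = ½ · t · |ΔQ| = ½ · 4.5 · 9 = €20.25.

Deadweight loss = €20.25 million.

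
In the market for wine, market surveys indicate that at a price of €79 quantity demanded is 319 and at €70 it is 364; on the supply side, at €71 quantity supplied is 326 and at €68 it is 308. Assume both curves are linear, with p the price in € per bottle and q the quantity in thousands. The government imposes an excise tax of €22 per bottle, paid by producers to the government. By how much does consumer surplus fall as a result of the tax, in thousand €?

Demand slope: (364 − 319)/(70 − 79) = -5, so qd = 714 − 5p.
Supply slope: (308 − 326)/(68 − 71) = 6, so qs = 6p − 100.
Without the tax, 714 − 5p = 6p − 100 gives 11p = 814, so p* = €74 and q* = 344.
With the tax collected from producers, supply shifts: qs = 6(p − 22) − 100.
New equilibrium: buyers pay €86, producers receive €64, q = 284. (Wedge: pb − ps = 22.)
ΔCS is the trapezoid between Q = 284 and Q = 344 of height €12: ½ · (344 + 284) · 12 = €3768.

Consumer surplus falls by €3768 thousand.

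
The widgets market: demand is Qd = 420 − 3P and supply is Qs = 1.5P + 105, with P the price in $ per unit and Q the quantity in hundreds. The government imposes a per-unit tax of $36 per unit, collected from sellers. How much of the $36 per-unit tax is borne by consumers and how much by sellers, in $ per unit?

Consumers bear $12 per unit; sellers bear $24 per unit.

Without the tax, 420 − 3P = 1.5P + 105 gives 4.5P = 315, so P* = $70 and Q* = 210.
With the tax collected from sellers, supply shifts: Qs = 1.5(P − 36) + 105.
Solving gives Q = 174 with consumers paying $82 and sellers receiving $46 (the $36 wedge).
Burden on consumers: $12; on sellers: $24. (They sum to $36.)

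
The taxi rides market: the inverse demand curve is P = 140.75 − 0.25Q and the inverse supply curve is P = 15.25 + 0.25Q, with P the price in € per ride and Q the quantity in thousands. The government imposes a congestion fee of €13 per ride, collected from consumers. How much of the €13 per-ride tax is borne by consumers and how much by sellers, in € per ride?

Consumers bear €6.5 per ride; sellers bear €6.5 per ride.

Inverting to Q(P) form: Qd = 563 − 4P; Qs = 4P − 61.
Without the tax, 563 − 4P = 4P − 61 gives 8P = 624, so P* = €78 and Q* = 251.
With the tax collected from consumers, demand (in seller-price terms) shifts: Qd = 563 − 4(P + 13).
Solving gives Q = 225 with consumers paying €84.5 and sellers receiving €71.5 (the €13 wedge).
Burden on consumers: €6.5; on sellers: €6.5. (They sum to €13.)
The less price-elastic side of the market bears the larger share of a per-unit tax.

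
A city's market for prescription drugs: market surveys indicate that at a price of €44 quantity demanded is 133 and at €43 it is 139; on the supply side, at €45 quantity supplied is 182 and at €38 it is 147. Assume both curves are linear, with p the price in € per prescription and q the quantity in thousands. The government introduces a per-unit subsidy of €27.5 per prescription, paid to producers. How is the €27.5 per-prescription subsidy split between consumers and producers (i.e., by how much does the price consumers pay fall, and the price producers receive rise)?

Demand slope: (139 − 133)/(43 − 44) = -6, so qd = 397 − 6p.
Supply slope: (147 − 182)/(38 − 45) = 5, so qs = 5p − 43.
Before the subsidy: set 397 − 6p = 5p − 43 → p* = €40, q* = 157.
With a per-unit subsidy paid to producers, each receives p + 27.5 per unit sold, so supply becomes qs = 5(p + 27.5) − 43.
Solving gives q = 232 with consumers paying €27.5 and producers receiving €55 (the €27.5 wedge).
Gain to consumers: €12.5; to producers: €15. (They sum to €27.5.)

Consumers gain €12.5 per prescription; producers gain €15 per prescription.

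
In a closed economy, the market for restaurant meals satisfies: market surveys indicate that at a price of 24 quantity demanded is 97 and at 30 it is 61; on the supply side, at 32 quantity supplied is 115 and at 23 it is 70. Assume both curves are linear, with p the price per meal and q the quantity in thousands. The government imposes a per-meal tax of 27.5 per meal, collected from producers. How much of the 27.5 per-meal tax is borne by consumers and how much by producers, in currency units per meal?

Consumers bear 12.5 per meal; producers bear 15 per meal.

Demand slope: (61 − 97)/(30 − 24) = -6, so qd = 241 − 6p.
Supply slope: (70 − 115)/(23 − 32) = 5, so qs = 5p − 45.
Without the tax, 241 − 6p = 5p − 45 gives 11p = 286, so p* = 26 and q* = 85.
With the tax collected from producers, supply shifts: qs = 5(p − 27.5) − 45.
Solving gives q = 10 with consumers paying 38.5 and producers receiving 11 (the 27.5 wedge).
Burden on consumers: 12.5; on producers: 15. (They sum to 27.5.)
The less price-elastic side of the market bears the larger share of a per-unit tax.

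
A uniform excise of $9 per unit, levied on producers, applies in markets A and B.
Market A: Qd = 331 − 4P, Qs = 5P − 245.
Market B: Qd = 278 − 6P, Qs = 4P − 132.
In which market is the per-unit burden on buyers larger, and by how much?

Market A: pre-tax P* = $64, Q* = 75; post-tax Q = 55; per-unit burden on buyers = $5.
Market B: pre-tax P* = $41, Q* = 32; post-tax Q = 10.4; per-unit burden on buyers = $3.6.
Difference: $5 vs $3.6 → market A is larger by $1.4.

Market A, by $1.4.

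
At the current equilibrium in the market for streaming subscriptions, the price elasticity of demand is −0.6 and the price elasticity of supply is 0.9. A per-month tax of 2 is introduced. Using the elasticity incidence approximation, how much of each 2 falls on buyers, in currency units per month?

Buyers bear ≈ 1.2 per month.

Incidence ratio: buyers' share ≈ εs / (εs + |εd|) = 0.9 / (0.9 + 0.6) = 0.6.
So buyers bear ≈ 0.6 × 2 = 1.2; suppliers bear 0.8.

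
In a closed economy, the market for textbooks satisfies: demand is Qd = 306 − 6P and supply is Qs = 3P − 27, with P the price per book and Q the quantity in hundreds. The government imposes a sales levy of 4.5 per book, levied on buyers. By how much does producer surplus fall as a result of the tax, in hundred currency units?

Producer surplus falls by 238.5 hundred.

Without the tax, 306 − 6P = 3P − 27 gives 9P = 333, so P* = 37 and Q* = 84.
With the tax collected from buyers, demand (in seller-price terms) shifts: Qd = 306 − 6(P + 4.5).
New equilibrium: buyers pay 38.5, sellers receive 34, Q = 75. (Wedge: Pb − Ps = 4.5.)
ΔPS is the trapezoid between Q = 75 and Q = 84 of height 3: ½ · (84 + 75) · 3 = 238.5.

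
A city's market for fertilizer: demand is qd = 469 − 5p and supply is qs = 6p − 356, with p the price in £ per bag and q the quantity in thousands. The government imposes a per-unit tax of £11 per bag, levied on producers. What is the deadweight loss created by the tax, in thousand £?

Deadweight loss = £165 thousand.

Before the tax: set 469 − 5p = 6p − 356 → p* = £75, q* = 94.
With the tax collected from producers, supply shifts: qs = 6(p − 11) − 356.
New equilibrium: buyers pay £81, producers receive £70, q = 64. (Wedge: pb − ps = 11.)
Quantity falls by |ΔQ| = |94 − 64| = 30.
DWL = ½ · t · |ΔQ| = ½ · 11 · 30 = £165.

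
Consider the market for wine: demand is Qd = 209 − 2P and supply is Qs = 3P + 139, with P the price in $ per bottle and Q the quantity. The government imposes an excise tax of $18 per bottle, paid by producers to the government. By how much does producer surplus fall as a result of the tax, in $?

Without the tax, 209 − 2P = 3P + 139 gives 5P = 70, so P* = $14 and Q* = 181.
With the tax collected from producers, supply shifts: Qs = 3(P − 18) + 139.
New equilibrium: buyers pay $24.8, producers receive $6.8, Q = 159.4. (Wedge: Pb − Ps = 18.)
ΔPS is the trapezoid between Q = 159.4 and Q = 181 of height $7.2: ½ · (181 + 159.4) · 7.2 = $1225.44.

Producer surplus falls by $1225.44.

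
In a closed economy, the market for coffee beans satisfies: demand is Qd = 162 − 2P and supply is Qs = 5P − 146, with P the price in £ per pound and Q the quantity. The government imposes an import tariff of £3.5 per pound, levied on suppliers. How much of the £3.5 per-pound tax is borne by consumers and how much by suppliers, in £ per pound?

Consumers bear £2.5 per pound; suppliers bear £1 per pound.

Before the tax: set 162 − 2P = 5P − 146 → P* = £44, Q* = 74.
With the tax collected from suppliers, supply shifts: Qs = 5(P − 3.5) − 146.
New equilibrium: consumers pay £46.5, suppliers receive £43, Q = 69. (Wedge: Pb − Ps = 3.5.)
Burden on consumers: £2.5; on suppliers: £1. (They sum to £3.5.)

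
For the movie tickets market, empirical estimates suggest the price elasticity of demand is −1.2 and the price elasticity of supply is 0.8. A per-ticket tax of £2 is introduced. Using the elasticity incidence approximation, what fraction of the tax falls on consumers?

Consumers' share ≈ 0.4.

Incidence ratio: consumers' share ≈ εs / (εs + |εd|) = 0.8 / (0.8 + 1.2) = 0.4.
Supply is the less elastic side, so consumers bear the smaller share.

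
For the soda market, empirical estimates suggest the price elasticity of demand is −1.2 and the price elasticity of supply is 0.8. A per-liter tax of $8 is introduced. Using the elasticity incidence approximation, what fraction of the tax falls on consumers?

Consumers' share ≈ 0.4.

Incidence ratio: consumers' share ≈ εs / (εs + |εd|) = 0.8 / (0.8 + 1.2) = 0.4.
Supply is the less elastic side, so consumers bear the smaller share.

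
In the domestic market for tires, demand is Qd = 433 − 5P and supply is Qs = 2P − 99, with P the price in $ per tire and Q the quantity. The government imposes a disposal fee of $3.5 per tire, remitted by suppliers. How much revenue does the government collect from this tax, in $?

Without the tax, 433 − 5P = 2P − 99 gives 7P = 532, so P* = $76 and Q* = 53.
With the tax collected from suppliers, supply shifts: Qs = 2(P − 3.5) − 99.
New equilibrium: consumers pay $77, suppliers receive $73.5, Q = 48. (Wedge: Pb − Ps = 3.5.)
Revenue = t · Q = 3.5 · 48 = $168.

Tax revenue = $168.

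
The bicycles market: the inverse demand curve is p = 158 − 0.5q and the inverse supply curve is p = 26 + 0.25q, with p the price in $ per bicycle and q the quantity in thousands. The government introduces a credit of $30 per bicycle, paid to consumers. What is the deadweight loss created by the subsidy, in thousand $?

Inverting to q(p) form: qd = 316 − 2p; qs = 4p − 104.
Before the subsidy: set 316 − 2p = 4p − 104 → p* = $70, q* = 176.
With a per-unit subsidy paid to consumers, each effectively pays p − 30, so demand becomes qd = 316 − 2(p − 30).
Solving gives q = 216 with consumers paying $50 and suppliers receiving $80 (the $30 wedge).
Quantity rises by |ΔQ| = |176 − 216| = 40.
DWL = ½ · t · |ΔQ| = ½ · 30 · 40 = $600.

Deadweight loss = $600 thousand.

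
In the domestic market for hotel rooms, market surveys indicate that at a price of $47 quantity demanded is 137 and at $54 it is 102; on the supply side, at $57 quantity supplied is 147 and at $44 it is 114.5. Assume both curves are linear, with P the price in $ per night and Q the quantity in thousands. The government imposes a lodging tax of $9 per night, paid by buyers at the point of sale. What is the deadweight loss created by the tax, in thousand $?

Deadweight loss = $67.5 thousand.

Demand slope: (102 − 137)/(54 − 47) = -5, so Qd = 372 − 5P.
Supply slope: (114.5 − 147)/(44 − 57) = 2.5, so Qs = 2.5P + 4.5.
Without the tax, 372 − 5P = 2.5P + 4.5 gives 7.5P = 367.5, so P* = $49 and Q* = 127.
With the tax collected from buyers, demand (in seller-price terms) shifts: Qd = 372 − 5(P + 9).
New equilibrium: buyers pay $52, suppliers receive $43, Q = 112. (Wedge: Pb − Ps = 9.)
Quantity falls by |ΔQ| = |127 − 112| = 15.
DWL = ½ · t · |ΔQ| = ½ · 9 · 15 = $67.5.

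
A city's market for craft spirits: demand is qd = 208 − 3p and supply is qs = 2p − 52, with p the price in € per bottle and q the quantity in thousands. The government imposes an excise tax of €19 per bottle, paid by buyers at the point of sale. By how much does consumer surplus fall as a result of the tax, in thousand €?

Consumer surplus falls by €308.56 thousand.

Before the tax: set 208 − 3p = 2p − 52 → p* = €52, q* = 52.
With the tax collected from buyers, demand (in seller-price terms) shifts: qd = 208 − 3(p + 19).
New equilibrium: buyers pay €59.6, sellers receive €40.6, q = 29.2. (Wedge: pb − ps = 19.)
ΔCS is the trapezoid between Q = 29.2 and Q = 52 of height €7.6: ½ · (52 + 29.2) · 7.6 = €308.56.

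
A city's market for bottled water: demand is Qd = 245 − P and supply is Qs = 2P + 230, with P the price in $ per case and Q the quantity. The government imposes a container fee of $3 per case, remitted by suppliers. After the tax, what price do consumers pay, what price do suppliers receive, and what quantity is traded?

Without the tax, 245 − P = 2P + 230 gives 3P = 15, so P* = $5 and Q* = 240.
With the tax collected from suppliers, supply shifts: Qs = 2(P − 3) + 230.
Solving gives Q = 238 with consumers paying $7 and suppliers receiving $4 (the $3 wedge).
The less price-elastic side of the market bears the larger share of a per-unit tax.

Consumers pay $7; suppliers receive $4; quantity = 238.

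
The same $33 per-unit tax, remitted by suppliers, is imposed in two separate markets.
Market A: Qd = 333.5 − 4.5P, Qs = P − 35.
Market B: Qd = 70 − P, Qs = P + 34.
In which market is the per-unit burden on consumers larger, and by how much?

Market B, by $10.5.

Market A: pre-tax P* = $67, Q* = 32; post-tax Q = 5; per-unit burden on consumers = $6.
Market B: pre-tax P* = $18, Q* = 52; post-tax Q = 35.5; per-unit burden on consumers = $16.5.
Difference: $6 vs $16.5 → market B is larger by $10.5.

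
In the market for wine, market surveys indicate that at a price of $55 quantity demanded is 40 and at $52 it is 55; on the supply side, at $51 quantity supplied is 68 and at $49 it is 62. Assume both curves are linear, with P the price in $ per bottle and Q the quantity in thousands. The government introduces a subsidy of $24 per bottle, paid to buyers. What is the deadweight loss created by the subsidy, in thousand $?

Deadweight loss = $540 thousand.

Demand slope: (55 − 40)/(52 − 55) = -5, so Qd = 315 − 5P.
Supply slope: (62 − 68)/(49 − 51) = 3, so Qs = 3P − 85.
Without the subsidy, 315 − 5P = 3P − 85 gives 8P = 400, so P* = $50 and Q* = 65.
With a per-unit subsidy paid to buyers, each effectively pays P − 24, so demand becomes Qd = 315 − 5(P − 24).
New equilibrium: buyers pay $41, sellers receive $65, Q = 110. (Wedge: Pb − Ps = −24.)
Quantity rises by |ΔQ| = |65 − 110| = 45.
DWL = ½ · t · |ΔQ| = ½ · 24 · 45 = $540.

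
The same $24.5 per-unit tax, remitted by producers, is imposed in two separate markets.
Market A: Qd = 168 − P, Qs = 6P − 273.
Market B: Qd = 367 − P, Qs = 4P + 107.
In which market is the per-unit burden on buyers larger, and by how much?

Market A, by $1.4.

Market A: pre-tax P* = $63, Q* = 105; post-tax Q = 84; per-unit burden on buyers = $21.
Market B: pre-tax P* = $52, Q* = 315; post-tax Q = 295.4; per-unit burden on buyers = $19.6.
Difference: $21 vs $19.6 → market A is larger by $1.4.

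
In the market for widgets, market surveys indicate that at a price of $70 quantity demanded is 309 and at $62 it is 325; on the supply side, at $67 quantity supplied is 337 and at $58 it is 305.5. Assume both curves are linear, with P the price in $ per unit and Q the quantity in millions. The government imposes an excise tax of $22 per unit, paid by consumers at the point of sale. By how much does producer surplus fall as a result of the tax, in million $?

Producer surplus falls by $2472 million.

Demand slope: (325 − 309)/(62 − 70) = -2, so Qd = 449 − 2P.
Supply slope: (305.5 − 337)/(58 − 67) = 3.5, so Qs = 3.5P + 102.5.
Before the tax: set 449 − 2P = 3.5P + 102.5 → P* = $63, Q* = 323.
With the tax collected from consumers, demand (in seller-price terms) shifts: Qd = 449 − 2(P + 22).
New equilibrium: consumers pay $77, producers receive $55, Q = 295. (Wedge: Pb − Ps = 22.)
ΔPS is the trapezoid between Q = 295 and Q = 323 of height $8: ½ · (323 + 295) · 8 = $2472.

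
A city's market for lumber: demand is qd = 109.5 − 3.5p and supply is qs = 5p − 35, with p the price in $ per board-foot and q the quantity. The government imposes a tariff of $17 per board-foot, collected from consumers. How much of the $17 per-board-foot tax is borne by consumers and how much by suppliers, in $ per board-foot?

Before the tax: set 109.5 − 3.5p = 5p − 35 → p* = $17, q* = 50.
With the tax collected from consumers, demand (in seller-price terms) shifts: qd = 109.5 − 3.5(p + 17).
Solving gives q = 15 with consumers paying $27 and suppliers receiving $10 (the $17 wedge).
Burden on consumers: $10; on suppliers: $7. (They sum to $17.)

Consumers bear $10 per board-foot; suppliers bear $7 per board-foot.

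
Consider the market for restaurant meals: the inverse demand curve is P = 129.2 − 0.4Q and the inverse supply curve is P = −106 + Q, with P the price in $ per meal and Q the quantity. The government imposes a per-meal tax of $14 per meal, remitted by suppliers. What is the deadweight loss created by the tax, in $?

Deadweight loss = $70.

Rewrite in direct form: Qd = 323 − 2.5P and Qs = P + 106.
Without the tax, 323 − 2.5P = P + 106 gives 3.5P = 217, so P* = $62 and Q* = 168.
With the tax collected from suppliers, supply shifts: Qs = (P − 14) + 106.
Solving gives Q = 158 with consumers paying $66 and suppliers receiving $52 (the $14 wedge).
Quantity falls by |ΔQ| = |168 − 158| = 10.
DWL = ½ · t · |ΔQ| = ½ · 14 · 10 = $70.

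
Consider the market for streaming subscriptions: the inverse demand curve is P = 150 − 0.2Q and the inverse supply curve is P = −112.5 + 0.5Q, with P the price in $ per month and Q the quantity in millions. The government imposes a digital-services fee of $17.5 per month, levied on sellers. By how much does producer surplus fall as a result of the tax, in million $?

Inverting to Q(P) form: Qd = 750 − 5P; Qs = 2P + 225.
Without the tax, 750 − 5P = 2P + 225 gives 7P = 525, so P* = $75 and Q* = 375.
With the tax collected from sellers, supply shifts: Qs = 2(P − 17.5) + 225.
New equilibrium: consumers pay $80, sellers receive $62.5, Q = 350. (Wedge: Pb − Ps = 17.5.)
ΔPS is the trapezoid between Q = 350 and Q = 375 of height $12.5: ½ · (375 + 350) · 12.5 = $4531.25.

Producer surplus falls by $4531.25 million.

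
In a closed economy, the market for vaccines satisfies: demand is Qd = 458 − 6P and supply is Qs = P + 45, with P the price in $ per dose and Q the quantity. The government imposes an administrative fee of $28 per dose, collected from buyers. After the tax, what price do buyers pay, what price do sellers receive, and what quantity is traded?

Before the tax: set 458 − 6P = P + 45 → P* = $59, Q* = 104.
With the tax collected from buyers, demand (in seller-price terms) shifts: Qd = 458 − 6(P + 28).
New equilibrium: buyers pay $63, sellers receive $35, Q = 80. (Wedge: Pb − Ps = 28.)
The less price-elastic side of the market bears the larger share of a per-unit tax.

Buyers pay $63; sellers receive $35; quantity = 80.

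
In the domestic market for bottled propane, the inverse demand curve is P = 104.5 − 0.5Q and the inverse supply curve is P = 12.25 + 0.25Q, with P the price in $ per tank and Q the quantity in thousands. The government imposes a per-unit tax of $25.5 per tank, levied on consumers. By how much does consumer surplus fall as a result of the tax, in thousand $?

Inverting to Q(P) form: Qd = 209 − 2P; Qs = 4P − 49.
Before the tax: set 209 − 2P = 4P − 49 → P* = $43, Q* = 123.
With the tax collected from consumers, demand (in seller-price terms) shifts: Qd = 209 − 2(P + 25.5).
Solving gives Q = 89 with consumers paying $60 and producers receiving $34.5 (the $25.5 wedge).
ΔCS is the trapezoid between Q = 89 and Q = 123 of height $17: ½ · (123 + 89) · 17 = $1802.

Consumer surplus falls by $1802 thousand.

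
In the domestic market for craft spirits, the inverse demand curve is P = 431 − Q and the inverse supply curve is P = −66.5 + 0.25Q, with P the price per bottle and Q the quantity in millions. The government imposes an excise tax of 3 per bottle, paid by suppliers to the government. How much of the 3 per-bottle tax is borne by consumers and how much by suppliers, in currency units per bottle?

Consumers bear 2.4 per bottle; suppliers bear 0.6 per bottle.

Inverting to Q(P) form: Qd = 431 − P; Qs = 4P + 266.
Before the tax: set 431 − P = 4P + 266 → P* = 33, Q* = 398.
With the tax collected from suppliers, supply shifts: Qs = 4(P − 3) + 266.
New equilibrium: consumers pay 35.4, suppliers receive 32.4, Q = 395.6. (Wedge: Pb − Ps = 3.)
Burden on consumers: 2.4; on suppliers: 0.6. (They sum to 3.)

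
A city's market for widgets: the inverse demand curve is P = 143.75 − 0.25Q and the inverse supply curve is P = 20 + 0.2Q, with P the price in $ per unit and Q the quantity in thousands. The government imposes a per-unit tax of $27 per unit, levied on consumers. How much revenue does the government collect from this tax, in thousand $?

Tax revenue = $5805 thousand.

Rewrite in direct form: Qd = 575 − 4P and Qs = 5P − 100.
Before the tax: set 575 − 4P = 5P − 100 → P* = $75, Q* = 275.
With the tax collected from consumers, demand (in seller-price terms) shifts: Qd = 575 − 4(P + 27).
Solving gives Q = 215 with consumers paying $90 and producers receiving $63 (the $27 wedge).
Revenue = t · Q = 27 · 215 = $5805.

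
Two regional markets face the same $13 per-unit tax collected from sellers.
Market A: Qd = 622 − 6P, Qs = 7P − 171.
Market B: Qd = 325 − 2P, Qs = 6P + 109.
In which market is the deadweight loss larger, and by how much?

Market A: pre-tax P* = $61, Q* = 256; post-tax Q = 214; deadweight loss = $273.
Market B: pre-tax P* = $27, Q* = 271; post-tax Q = 251.5; deadweight loss = $126.75.
Difference: $273 vs $126.75 → market A is larger by $146.25.

Market A, by $146.25.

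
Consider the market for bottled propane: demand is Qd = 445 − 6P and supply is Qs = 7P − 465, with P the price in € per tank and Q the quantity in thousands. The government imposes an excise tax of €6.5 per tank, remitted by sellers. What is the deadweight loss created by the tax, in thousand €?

Without the tax, 445 − 6P = 7P − 465 gives 13P = 910, so P* = €70 and Q* = 25.
With the tax collected from sellers, supply shifts: Qs = 7(P − 6.5) − 465.
Solving gives Q = 4 with buyers paying €73.5 and sellers receiving €67 (the €6.5 wedge).
Quantity falls by |ΔQ| = |25 − 4| = 21.
DWL = ½ · t · |ΔQ| = ½ · 6.5 · 21 = €68.25.

Deadweight loss = €68.25 thousand.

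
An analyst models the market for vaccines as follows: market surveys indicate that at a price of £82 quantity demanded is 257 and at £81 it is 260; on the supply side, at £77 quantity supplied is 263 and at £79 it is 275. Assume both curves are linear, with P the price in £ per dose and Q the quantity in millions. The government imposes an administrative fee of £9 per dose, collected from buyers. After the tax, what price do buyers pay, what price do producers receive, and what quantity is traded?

Buyers pay £84; producers receive £75; quantity = 251.

Demand slope: (260 − 257)/(81 − 82) = -3, so Qd = 503 − 3P.
Supply slope: (275 − 263)/(79 − 77) = 6, so Qs = 6P − 199.
Before the tax: set 503 − 3P = 6P − 199 → P* = £78, Q* = 269.
With the tax collected from buyers, demand (in seller-price terms) shifts: Qd = 503 − 3(P + 9).
New equilibrium: buyers pay £84, producers receive £75, Q = 251. (Wedge: Pb − Ps = 9.)
The less price-elastic side of the market bears the larger share of a per-unit tax.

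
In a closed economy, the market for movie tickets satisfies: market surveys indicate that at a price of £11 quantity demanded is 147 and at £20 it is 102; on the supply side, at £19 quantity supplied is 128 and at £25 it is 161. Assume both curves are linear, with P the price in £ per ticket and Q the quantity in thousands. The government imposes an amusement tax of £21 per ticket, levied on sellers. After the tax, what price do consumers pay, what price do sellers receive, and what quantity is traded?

Consumers pay £28; sellers receive £7; quantity = 62.

Demand slope: (102 − 147)/(20 − 11) = -5, so Qd = 202 − 5P.
Supply slope: (161 − 128)/(25 − 19) = 5.5, so Qs = 5.5P + 23.5.
Without the tax, 202 − 5P = 5.5P + 23.5 gives 10.5P = 178.5, so P* = £17 and Q* = 117.
With the tax collected from sellers, supply shifts: Qs = 5.5(P − 21) + 23.5.
Solving gives Q = 62 with consumers paying £28 and sellers receiving £7 (the £21 wedge).
The less price-elastic side of the market bears the larger share of a per-unit tax.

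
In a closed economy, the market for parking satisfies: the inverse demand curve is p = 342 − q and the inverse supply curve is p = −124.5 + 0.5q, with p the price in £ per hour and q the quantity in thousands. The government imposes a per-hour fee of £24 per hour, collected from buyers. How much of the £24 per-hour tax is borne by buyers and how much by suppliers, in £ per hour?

Rewrite in direct form: qd = 342 − p and qs = 2p + 249.
Without the tax, 342 − p = 2p + 249 gives 3p = 93, so p* = £31 and q* = 311.
With the tax collected from buyers, demand (in seller-price terms) shifts: qd = 342 − (p + 24).
New equilibrium: buyers pay £47, suppliers receive £23, q = 295. (Wedge: pb − ps = 24.)
Burden on buyers: £16; on suppliers: £8. (They sum to £24.)
The less price-elastic side of the market bears the larger share of a per-unit tax.

Buyers bear £16 per hour; suppliers bear £8 per hour.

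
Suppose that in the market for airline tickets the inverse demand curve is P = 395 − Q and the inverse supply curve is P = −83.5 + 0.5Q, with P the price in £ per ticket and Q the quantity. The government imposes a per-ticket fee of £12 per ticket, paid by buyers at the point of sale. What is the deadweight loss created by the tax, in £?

Deadweight loss = £48.

Rewrite in direct form: Qd = 395 − P and Qs = 2P + 167.
Without the tax, 395 − P = 2P + 167 gives 3P = 228, so P* = £76 and Q* = 319.
With the tax collected from buyers, demand (in seller-price terms) shifts: Qd = 395 − (P + 12).
Solving gives Q = 311 with buyers paying £84 and producers receiving £72 (the £12 wedge).
Quantity falls by |ΔQ| = |319 − 311| = 8.
DWL = ½ · t · |ΔQ| = ½ · 12 · 8 = £48.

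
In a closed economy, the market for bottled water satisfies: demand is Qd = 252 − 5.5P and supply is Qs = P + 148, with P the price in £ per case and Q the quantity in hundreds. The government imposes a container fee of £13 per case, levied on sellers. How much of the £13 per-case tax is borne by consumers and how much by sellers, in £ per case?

Without the tax, 252 − 5.5P = P + 148 gives 6.5P = 104, so P* = £16 and Q* = 164.
With the tax collected from sellers, supply shifts: Qs = (P − 13) + 148.
Solving gives Q = 153 with consumers paying £18 and sellers receiving £5 (the £13 wedge).
Burden on consumers: £2; on sellers: £11. (They sum to £13.)

Consumers bear £2 per case; sellers bear £11 per case.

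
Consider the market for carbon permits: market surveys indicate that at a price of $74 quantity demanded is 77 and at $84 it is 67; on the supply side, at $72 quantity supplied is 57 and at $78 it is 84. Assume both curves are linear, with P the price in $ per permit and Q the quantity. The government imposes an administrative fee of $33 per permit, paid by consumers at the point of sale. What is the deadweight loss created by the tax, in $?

Deadweight loss = $445.5.

Demand slope: (67 − 77)/(84 − 74) = -1, so Qd = 151 − P.
Supply slope: (84 − 57)/(78 − 72) = 4.5, so Qs = 4.5P − 267.
Before the tax: set 151 − P = 4.5P − 267 → P* = $76, Q* = 75.
With the tax collected from consumers, demand (in seller-price terms) shifts: Qd = 151 − (P + 33).
Solving gives Q = 48 with consumers paying $103 and suppliers receiving $70 (the $33 wedge).
Quantity falls by |ΔQ| = |75 − 48| = 27.
DWL = ½ · t · |ΔQ| = ½ · 33 · 27 = $445.5.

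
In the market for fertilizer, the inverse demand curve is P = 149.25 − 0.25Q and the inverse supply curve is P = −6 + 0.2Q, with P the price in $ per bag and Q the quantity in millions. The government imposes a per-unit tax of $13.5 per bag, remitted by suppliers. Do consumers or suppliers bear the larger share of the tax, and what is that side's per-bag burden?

Inverting to Q(P) form: Qd = 597 − 4P; Qs = 5P + 30.
Before the tax: set 597 − 4P = 5P + 30 → P* = $63, Q* = 345.
With the tax collected from suppliers, supply shifts: Qs = 5(P − 13.5) + 30.
Solving gives Q = 315 with consumers paying $70.5 and suppliers receiving $57 (the $13.5 wedge).
Per-bag burden: consumers $7.5, suppliers $6.
Consumers take the larger share because demand is less price-elastic here (demand slope 4 vs supply slope 5).
The less price-elastic side of the market bears the larger share of a per-unit tax.

Consumers bear the larger share: $7.5 per bag.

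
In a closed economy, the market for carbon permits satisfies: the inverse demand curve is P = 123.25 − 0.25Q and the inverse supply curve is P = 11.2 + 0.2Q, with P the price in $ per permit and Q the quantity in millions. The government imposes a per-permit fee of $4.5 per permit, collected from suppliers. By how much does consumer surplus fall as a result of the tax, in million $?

Rewrite in direct form: Qd = 493 − 4P and Qs = 5P − 56.
Without the tax, 493 − 4P = 5P − 56 gives 9P = 549, so P* = $61 and Q* = 249.
With the tax collected from suppliers, supply shifts: Qs = 5(P − 4.5) − 56.
New equilibrium: buyers pay $63.5, suppliers receive $59, Q = 239. (Wedge: Pb − Ps = 4.5.)
ΔCS is the trapezoid between Q = 239 and Q = 249 of height $2.5: ½ · (249 + 239) · 2.5 = $610.

Consumer surplus falls by $610 million.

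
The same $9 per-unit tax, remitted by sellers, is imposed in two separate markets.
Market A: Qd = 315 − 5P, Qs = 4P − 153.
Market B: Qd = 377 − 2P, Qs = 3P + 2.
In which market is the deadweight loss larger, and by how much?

Market A: pre-tax P* = $52, Q* = 55; post-tax Q = 35; deadweight loss = $90.
Market B: pre-tax P* = $75, Q* = 227; post-tax Q = 216.2; deadweight loss = $48.6.
Difference: $90 vs $48.6 → market A is larger by $41.4.

Market A, by $41.4.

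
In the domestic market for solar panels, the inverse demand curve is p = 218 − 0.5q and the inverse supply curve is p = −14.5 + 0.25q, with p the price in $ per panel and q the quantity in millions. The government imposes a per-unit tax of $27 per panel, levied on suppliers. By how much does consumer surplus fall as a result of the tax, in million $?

Inverting to q(p) form: qd = 436 − 2p; qs = 4p + 58.
Without the tax, 436 − 2p = 4p + 58 gives 6p = 378, so p* = $63 and q* = 310.
With the tax collected from suppliers, supply shifts: qs = 4(p − 27) + 58.
New equilibrium: buyers pay $81, suppliers receive $54, q = 274. (Wedge: pb − ps = 27.)
ΔCS is the trapezoid between Q = 274 and Q = 310 of height $18: ½ · (310 + 274) · 18 = $5256.

Consumer surplus falls by $5256 million.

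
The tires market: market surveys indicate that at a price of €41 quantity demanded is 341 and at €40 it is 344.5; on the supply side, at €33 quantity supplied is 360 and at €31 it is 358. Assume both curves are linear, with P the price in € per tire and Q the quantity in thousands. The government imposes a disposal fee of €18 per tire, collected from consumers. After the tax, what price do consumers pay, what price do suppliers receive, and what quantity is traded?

Consumers pay €39; suppliers receive €21; quantity = 348.

Demand slope: (344.5 − 341)/(40 − 41) = -3.5, so Qd = 484.5 − 3.5P.
Supply slope: (358 − 360)/(31 − 33) = 1, so Qs = P + 327.
Without the tax, 484.5 − 3.5P = P + 327 gives 4.5P = 157.5, so P* = €35 and Q* = 362.
With the tax collected from consumers, demand (in seller-price terms) shifts: Qd = 484.5 − 3.5(P + 18).
New equilibrium: consumers pay €39, suppliers receive €21, Q = 348. (Wedge: Pb − Ps = 18.)
The less price-elastic side of the market bears the larger share of a per-unit tax.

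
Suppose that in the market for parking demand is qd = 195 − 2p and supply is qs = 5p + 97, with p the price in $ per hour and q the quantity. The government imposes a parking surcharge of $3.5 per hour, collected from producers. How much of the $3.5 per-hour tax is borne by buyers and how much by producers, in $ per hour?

Buyers bear $2.5 per hour; producers bear $1 per hour.

Before the tax: set 195 − 2p = 5p + 97 → p* = $14, q* = 167.
With the tax collected from producers, supply shifts: qs = 5(p − 3.5) + 97.
New equilibrium: buyers pay $16.5, producers receive $13, q = 162. (Wedge: pb − ps = 3.5.)
Burden on buyers: $2.5; on producers: $1. (They sum to $3.5.)
The less price-elastic side of the market bears the larger share of a per-unit tax.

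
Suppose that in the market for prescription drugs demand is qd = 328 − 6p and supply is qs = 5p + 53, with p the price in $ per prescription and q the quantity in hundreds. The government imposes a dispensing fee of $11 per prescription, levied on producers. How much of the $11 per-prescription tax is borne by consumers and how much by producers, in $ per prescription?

Consumers bear $5 per prescription; producers bear $6 per prescription.

Without the tax, 328 − 6p = 5p + 53 gives 11p = 275, so p* = $25 and q* = 178.
With the tax collected from producers, supply shifts: qs = 5(p − 11) + 53.
Solving gives q = 148 with consumers paying $30 and producers receiving $19 (the $11 wedge).
Burden on consumers: $5; on producers: $6. (They sum to $11.)
The less price-elastic side of the market bears the larger share of a per-unit tax.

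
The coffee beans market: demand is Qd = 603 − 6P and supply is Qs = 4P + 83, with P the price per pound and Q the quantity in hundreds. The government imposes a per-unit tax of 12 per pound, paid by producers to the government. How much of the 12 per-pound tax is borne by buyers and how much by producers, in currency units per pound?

Before the tax: set 603 − 6P = 4P + 83 → P* = 52, Q* = 291.
With the tax collected from producers, supply shifts: Qs = 4(P − 12) + 83.
New equilibrium: buyers pay 56.8, producers receive 44.8, Q = 262.2. (Wedge: Pb − Ps = 12.)
Burden on buyers: 4.8; on producers: 7.2. (They sum to 12.)

Buyers bear 4.8 per pound; producers bear 7.2 per pound.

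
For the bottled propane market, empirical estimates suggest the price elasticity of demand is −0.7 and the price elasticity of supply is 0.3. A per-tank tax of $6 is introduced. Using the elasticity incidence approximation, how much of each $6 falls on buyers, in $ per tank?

Buyers bear ≈ $1.8 per tank.

Incidence ratio: buyers' share ≈ εs / (εs + |εd|) = 0.3 / (0.3 + 0.7) = 0.3.
So buyers bear ≈ 0.3 × $6 = $1.8; producers bear $4.2.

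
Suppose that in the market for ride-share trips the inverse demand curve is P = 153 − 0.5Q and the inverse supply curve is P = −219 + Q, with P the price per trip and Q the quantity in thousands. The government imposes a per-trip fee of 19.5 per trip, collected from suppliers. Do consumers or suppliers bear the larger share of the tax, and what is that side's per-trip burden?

Suppliers bear the larger share: 13 per trip.

Rewrite in direct form: Qd = 306 − 2P and Qs = P + 219.
Without the tax, 306 − 2P = P + 219 gives 3P = 87, so P* = 29 and Q* = 248.
With the tax collected from suppliers, supply shifts: Qs = (P − 19.5) + 219.
Solving gives Q = 235 with consumers paying 35.5 and suppliers receiving 16 (the 19.5 wedge).
Per-trip burden: consumers 6.5, suppliers 13.
Suppliers take the larger share because supply is less price-elastic here (demand slope 2 vs supply slope 1).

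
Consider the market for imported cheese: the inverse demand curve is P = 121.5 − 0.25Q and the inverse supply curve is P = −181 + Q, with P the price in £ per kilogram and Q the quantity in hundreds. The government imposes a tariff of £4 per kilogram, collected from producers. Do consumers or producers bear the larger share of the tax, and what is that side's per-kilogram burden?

Inverting to Q(P) form: Qd = 486 − 4P; Qs = P + 181.
Without the tax, 486 − 4P = P + 181 gives 5P = 305, so P* = £61 and Q* = 242.
With the tax collected from producers, supply shifts: Qs = (P − 4) + 181.
New equilibrium: consumers pay £61.8, producers receive £57.8, Q = 238.8. (Wedge: Pb − Ps = 4.)
Per-kilogram burden: consumers £0.8, producers £3.2.
Producers take the larger share because supply is less price-elastic here (demand slope 4 vs supply slope 1).
The less price-elastic side of the market bears the larger share of a per-unit tax.

Producers bear the larger share: £3.2 per kilogram.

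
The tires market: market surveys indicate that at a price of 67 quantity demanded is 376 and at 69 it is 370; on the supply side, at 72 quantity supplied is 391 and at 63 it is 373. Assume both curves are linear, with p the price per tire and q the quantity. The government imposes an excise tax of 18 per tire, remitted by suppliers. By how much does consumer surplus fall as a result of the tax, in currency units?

Consumer surplus falls by 2651.04.

Demand slope: (370 − 376)/(69 − 67) = -3, so qd = 577 − 3p.
Supply slope: (373 − 391)/(63 − 72) = 2, so qs = 2p + 247.
Before the tax: set 577 − 3p = 2p + 247 → p* = 66, q* = 379.
With the tax collected from suppliers, supply shifts: qs = 2(p − 18) + 247.
New equilibrium: buyers pay 73.2, suppliers receive 55.2, q = 357.4. (Wedge: pb − ps = 18.)
ΔCS is the trapezoid between Q = 357.4 and Q = 379 of height 7.2: ½ · (379 + 357.4) · 7.2 = 2651.04.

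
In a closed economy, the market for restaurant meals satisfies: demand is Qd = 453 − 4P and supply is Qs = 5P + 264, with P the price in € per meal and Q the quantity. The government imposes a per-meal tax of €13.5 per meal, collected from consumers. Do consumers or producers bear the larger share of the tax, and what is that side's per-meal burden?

Consumers bear the larger share: €7.5 per meal.

Before the tax: set 453 − 4P = 5P + 264 → P* = €21, Q* = 369.
With the tax collected from consumers, demand (in seller-price terms) shifts: Qd = 453 − 4(P + 13.5).
Solving gives Q = 339 with consumers paying €28.5 and producers receiving €15 (the €13.5 wedge).
Per-meal burden: consumers €7.5, producers €6.
Consumers take the larger share because demand is less price-elastic here (demand slope 4 vs supply slope 5).
The less price-elastic side of the market bears the larger share of a per-unit tax.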